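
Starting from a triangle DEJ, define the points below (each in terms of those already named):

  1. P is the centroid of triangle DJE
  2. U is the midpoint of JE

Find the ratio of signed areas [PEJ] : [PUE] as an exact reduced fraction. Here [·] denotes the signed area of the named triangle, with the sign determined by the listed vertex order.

Set D = (0, 0), E = (1, 0), J = (0, 1); any affine frame gives the same invariant.
1. P is the centroid of triangle DJE ⇒ P = (1/3, 1/3)
2. U is the midpoint of JE ⇒ U = (1/2, 1/2)
2·[PEJ] = 1/3, 2·[PUE] = -1/6
[PEJ]:[PUE] = 1/3:-1/6 = -2

[PEJ]:[PUE] = -2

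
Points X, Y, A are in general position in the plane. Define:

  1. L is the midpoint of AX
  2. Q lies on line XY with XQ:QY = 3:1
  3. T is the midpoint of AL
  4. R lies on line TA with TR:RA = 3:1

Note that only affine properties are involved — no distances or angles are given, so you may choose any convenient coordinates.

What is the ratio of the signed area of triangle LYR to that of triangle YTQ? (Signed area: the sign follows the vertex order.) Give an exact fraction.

[LYR]:[YTQ] = 7/3

Set X = (0, 0), Y = (1, 0), A = (0, 1); any affine frame gives the same invariant.
1. L is the midpoint of AX ⇒ L = (0, 1/2)
2. Q lies on line XY with XQ:QY = 3:1 ⇒ Q = (3/4, 0)
3. T is the midpoint of AL ⇒ T = (0, 3/4)
4. R lies on line TA with TR:RA = 3:1 ⇒ R = (0, 15/16)
2·[LYR] = 7/16, 2·[YTQ] = 3/16
[LYR]:[YTQ] = 7/16:3/16 = 7/3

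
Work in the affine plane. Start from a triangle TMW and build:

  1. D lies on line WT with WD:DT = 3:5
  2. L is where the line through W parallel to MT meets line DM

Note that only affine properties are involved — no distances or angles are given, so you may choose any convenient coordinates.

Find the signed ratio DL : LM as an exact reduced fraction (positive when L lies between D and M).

DL:LM = -3/8

Set T = (0, 0), M = (1, 0), W = (0, 1); any affine frame gives the same invariant.
1. D lies on line WT with WD:DT = 3:5 ⇒ D = (0, 5/8)
2. L is where the line through W parallel to MT meets line DM ⇒ L = (-3/5, 1)
L = D + t·(M−D) with t = -3/5, so DL:LM = t:(1−t) = -3/5:8/5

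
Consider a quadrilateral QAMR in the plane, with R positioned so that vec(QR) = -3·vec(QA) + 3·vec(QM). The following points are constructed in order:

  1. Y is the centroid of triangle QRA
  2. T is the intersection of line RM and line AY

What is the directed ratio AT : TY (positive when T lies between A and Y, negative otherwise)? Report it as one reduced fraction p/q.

AT:TY = -3/4

Work in coordinates with Q = (0, 0), A = (1, 0), M = (0, 1), R = (-3, 3).
1. Y is the centroid of triangle QRA ⇒ Y = (-2/3, 1)
2. T is the intersection of line RM and line AY ⇒ T = (6, -3)
T = A + t·(Y−A) with t = -3, so AT:TY = t:(1−t) = -3:4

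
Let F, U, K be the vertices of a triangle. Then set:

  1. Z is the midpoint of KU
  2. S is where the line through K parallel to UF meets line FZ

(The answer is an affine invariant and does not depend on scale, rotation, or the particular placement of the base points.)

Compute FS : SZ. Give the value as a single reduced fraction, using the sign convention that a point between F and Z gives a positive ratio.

FS:SZ = -2

Work in coordinates with F = (0, 0), U = (1, 0), K = (0, 1).
1. Z is the midpoint of KU ⇒ Z = (1/2, 1/2)
2. S is where the line through K parallel to UF meets line FZ ⇒ S = (1, 1)
S = F + t·(Z−F) with t = 2, so FS:SZ = t:(1−t) = 2:-1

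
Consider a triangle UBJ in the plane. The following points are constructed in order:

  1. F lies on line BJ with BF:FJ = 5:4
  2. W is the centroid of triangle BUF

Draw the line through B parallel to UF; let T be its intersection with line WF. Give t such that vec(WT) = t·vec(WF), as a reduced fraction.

Set U = (0, 0), B = (1, 0), J = (0, 1); any affine frame gives the same invariant.
1. F lies on line BJ with BF:FJ = 5:4 ⇒ F = (4/9, 5/9)
2. W is the centroid of triangle BUF ⇒ W = (13/27, 5/27)
through B parallel to UF: direction (4/9, 5/9); meets WF at T = (5/9, -5/9)
T = W + t·(F−W) with t = -2

t = -2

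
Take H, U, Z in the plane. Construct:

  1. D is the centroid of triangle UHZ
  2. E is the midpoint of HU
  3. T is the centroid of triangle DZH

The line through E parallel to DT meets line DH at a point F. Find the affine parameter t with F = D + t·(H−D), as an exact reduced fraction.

Set H = (0, 0), U = (1, 0), Z = (0, 1); any affine frame gives the same invariant.
1. D is the centroid of triangle UHZ ⇒ D = (1/3, 1/3)
2. E is the midpoint of HU ⇒ E = (1/2, 0)
3. T is the centroid of triangle DZH ⇒ T = (1/9, 4/9)
through E parallel to DT: direction (-2/9, 1/9); meets DH at F = (1/6, 1/6)
F = D + t·(H−D) with t = 1/2

t = 1/2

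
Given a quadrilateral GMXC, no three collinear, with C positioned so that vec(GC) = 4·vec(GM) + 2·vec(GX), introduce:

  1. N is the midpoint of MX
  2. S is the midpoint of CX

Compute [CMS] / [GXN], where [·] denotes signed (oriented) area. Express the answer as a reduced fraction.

[CMS]:[GXN] = 5

Choose coordinates G = (0, 0), M = (1, 0), X = (0, 1), C = (4, 2).
1. N is the midpoint of MX ⇒ N = (1/2, 1/2)
2. S is the midpoint of CX ⇒ S = (2, 3/2)
2·[CMS] = -5/2, 2·[GXN] = -1/2
[CMS]:[GXN] = -5/2:-1/2 = 5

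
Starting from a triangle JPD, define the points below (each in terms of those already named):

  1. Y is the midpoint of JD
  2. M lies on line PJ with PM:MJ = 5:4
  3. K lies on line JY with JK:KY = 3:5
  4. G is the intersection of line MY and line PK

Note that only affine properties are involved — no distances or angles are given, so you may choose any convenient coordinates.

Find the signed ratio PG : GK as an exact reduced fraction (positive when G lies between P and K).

PG:GK = 2

Choose coordinates J = (0, 0), P = (1, 0), D = (0, 1).
1. Y is the midpoint of JD ⇒ Y = (0, 1/2)
2. M lies on line PJ with PM:MJ = 5:4 ⇒ M = (4/9, 0)
3. K lies on line JY with JK:KY = 3:5 ⇒ K = (0, 3/16)
4. G is the intersection of line MY and line PK ⇒ G = (1/3, 1/8)
G = P + t·(K−P) with t = 2/3, so PG:GK = t:(1−t) = 2/3:1/3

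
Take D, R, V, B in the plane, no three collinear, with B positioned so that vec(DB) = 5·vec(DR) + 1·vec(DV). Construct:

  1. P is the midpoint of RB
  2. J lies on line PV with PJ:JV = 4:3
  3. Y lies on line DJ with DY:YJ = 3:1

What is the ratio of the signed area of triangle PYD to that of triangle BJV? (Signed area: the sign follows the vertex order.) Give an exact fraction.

Work in coordinates with D = (0, 0), R = (1, 0), V = (0, 1), B = (5, 1).
1. P is the midpoint of RB ⇒ P = (3, 1/2)
2. J lies on line PV with PJ:JV = 4:3 ⇒ J = (9/7, 11/14)
3. Y lies on line DJ with DY:YJ = 3:1 ⇒ Y = (27/28, 33/56)
2·[PYD] = 9/7, 2·[BJV] = -15/14
[PYD]:[BJV] = 9/7:-15/14 = -6/5

[PYD]:[BJV] = -6/5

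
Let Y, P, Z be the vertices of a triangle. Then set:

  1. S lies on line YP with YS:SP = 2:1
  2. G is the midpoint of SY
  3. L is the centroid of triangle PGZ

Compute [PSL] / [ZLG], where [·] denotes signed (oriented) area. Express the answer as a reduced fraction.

[PSL]:[ZLG] = 1/2

Assign Y = (0, 0), P = (1, 0), Z = (0, 1) — the answer is frame-independent, so this choice is without loss of generality.
1. S lies on line YP with YS:SP = 2:1 ⇒ S = (2/3, 0)
2. G is the midpoint of SY ⇒ G = (1/3, 0)
3. L is the centroid of triangle PGZ ⇒ L = (4/9, 1/3)
2·[PSL] = -1/9, 2·[ZLG] = -2/9
[PSL]:[ZLG] = -1/9:-2/9 = 1/2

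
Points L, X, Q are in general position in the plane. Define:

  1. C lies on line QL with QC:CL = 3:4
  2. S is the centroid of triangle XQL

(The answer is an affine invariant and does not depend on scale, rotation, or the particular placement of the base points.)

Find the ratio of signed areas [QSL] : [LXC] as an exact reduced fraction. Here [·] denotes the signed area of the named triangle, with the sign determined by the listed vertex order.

Work in coordinates with L = (0, 0), X = (1, 0), Q = (0, 1).
1. C lies on line QL with QC:CL = 3:4 ⇒ C = (0, 4/7)
2. S is the centroid of triangle XQL ⇒ S = (1/3, 1/3)
2·[QSL] = -1/3, 2·[LXC] = 4/7
[QSL]:[LXC] = -1/3:4/7 = -7/12

[QSL]:[LXC] = -7/12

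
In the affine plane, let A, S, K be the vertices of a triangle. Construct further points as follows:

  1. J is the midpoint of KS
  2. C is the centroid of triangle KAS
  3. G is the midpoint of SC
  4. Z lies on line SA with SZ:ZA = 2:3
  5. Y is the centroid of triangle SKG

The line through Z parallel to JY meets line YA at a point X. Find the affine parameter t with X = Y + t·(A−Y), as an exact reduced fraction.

t = 1/5

Set A = (0, 0), S = (1, 0), K = (0, 1); any affine frame gives the same invariant.
1. J is the midpoint of KS ⇒ J = (1/2, 1/2)
2. C is the centroid of triangle KAS ⇒ C = (1/3, 1/3)
3. G is the midpoint of SC ⇒ G = (2/3, 1/6)
4. Z lies on line SA with SZ:ZA = 2:3 ⇒ Z = (3/5, 0)
5. Y is the centroid of triangle SKG ⇒ Y = (5/9, 7/18)
through Z parallel to JY: direction (1/18, -1/9); meets YA at X = (4/9, 14/45)
X = Y + t·(A−Y) with t = 1/5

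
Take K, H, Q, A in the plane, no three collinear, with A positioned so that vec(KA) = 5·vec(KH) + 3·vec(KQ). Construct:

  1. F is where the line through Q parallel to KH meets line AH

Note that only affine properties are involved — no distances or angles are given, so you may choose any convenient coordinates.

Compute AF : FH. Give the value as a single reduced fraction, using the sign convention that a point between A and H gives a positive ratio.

AF:FH = 2

Set K = (0, 0), H = (1, 0), Q = (0, 1), A = (5, 3); any affine frame gives the same invariant.
1. F is where the line through Q parallel to KH meets line AH ⇒ F = (7/3, 1)
F = A + t·(H−A) with t = 2/3, so AF:FH = t:(1−t) = 2/3:1/3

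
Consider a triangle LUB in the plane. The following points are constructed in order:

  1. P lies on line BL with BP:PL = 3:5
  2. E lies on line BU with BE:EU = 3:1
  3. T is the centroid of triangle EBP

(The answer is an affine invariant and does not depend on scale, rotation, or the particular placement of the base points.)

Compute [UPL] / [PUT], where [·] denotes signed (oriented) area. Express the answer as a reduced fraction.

[UPL]:[PUT] = 4

Work in coordinates with L = (0, 0), U = (1, 0), B = (0, 1).
1. P lies on line BL with BP:PL = 3:5 ⇒ P = (0, 5/8)
2. E lies on line BU with BE:EU = 3:1 ⇒ E = (3/4, 1/4)
3. T is the centroid of triangle EBP ⇒ T = (1/4, 5/8)
2·[UPL] = 5/8, 2·[PUT] = 5/32
[UPL]:[PUT] = 5/8:5/32 = 4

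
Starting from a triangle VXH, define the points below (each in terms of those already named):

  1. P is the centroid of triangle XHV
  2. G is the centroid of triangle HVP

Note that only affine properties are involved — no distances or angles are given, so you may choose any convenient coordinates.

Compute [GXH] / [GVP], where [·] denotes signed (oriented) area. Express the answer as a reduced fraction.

[GXH]:[GVP] = 4

Set V = (0, 0), X = (1, 0), H = (0, 1); any affine frame gives the same invariant.
1. P is the centroid of triangle XHV ⇒ P = (1/3, 1/3)
2. G is the centroid of triangle HVP ⇒ G = (1/9, 4/9)
2·[GXH] = 4/9, 2·[GVP] = 1/9
[GXH]:[GVP] = 4/9:1/9 = 4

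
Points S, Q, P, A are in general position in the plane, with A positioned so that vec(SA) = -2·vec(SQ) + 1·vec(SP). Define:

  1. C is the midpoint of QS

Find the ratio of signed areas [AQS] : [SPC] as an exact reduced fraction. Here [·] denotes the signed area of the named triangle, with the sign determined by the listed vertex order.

Assign S = (0, 0), Q = (1, 0), P = (0, 1), A = (-2, 1) — the answer is frame-independent, so this choice is without loss of generality.
1. C is the midpoint of QS ⇒ C = (1/2, 0)
2·[AQS] = -1, 2·[SPC] = -1/2
[AQS]:[SPC] = -1:-1/2 = 2

[AQS]:[SPC] = 2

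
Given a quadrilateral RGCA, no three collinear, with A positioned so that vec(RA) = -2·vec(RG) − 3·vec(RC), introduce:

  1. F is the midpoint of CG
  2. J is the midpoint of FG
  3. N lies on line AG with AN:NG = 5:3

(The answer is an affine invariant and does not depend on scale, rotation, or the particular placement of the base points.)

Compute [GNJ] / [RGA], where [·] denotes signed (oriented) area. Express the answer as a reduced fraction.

[GNJ]:[RGA] = 3/16

Assign R = (0, 0), G = (1, 0), C = (0, 1), A = (-2, -3) — the answer is frame-independent, so this choice is without loss of generality.
1. F is the midpoint of CG ⇒ F = (1/2, 1/2)
2. J is the midpoint of FG ⇒ J = (3/4, 1/4)
3. N lies on line AG with AN:NG = 5:3 ⇒ N = (-1/8, -9/8)
2·[GNJ] = -9/16, 2·[RGA] = -3
[GNJ]:[RGA] = -9/16:-3 = 3/16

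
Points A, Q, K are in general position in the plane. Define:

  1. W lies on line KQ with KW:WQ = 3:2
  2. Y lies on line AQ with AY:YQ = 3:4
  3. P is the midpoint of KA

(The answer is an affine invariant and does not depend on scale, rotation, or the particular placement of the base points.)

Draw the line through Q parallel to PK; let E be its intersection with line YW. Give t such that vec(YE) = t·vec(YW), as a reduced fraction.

t = 10/3

Choose coordinates A = (0, 0), Q = (1, 0), K = (0, 1).
1. W lies on line KQ with KW:WQ = 3:2 ⇒ W = (3/5, 2/5)
2. Y lies on line AQ with AY:YQ = 3:4 ⇒ Y = (3/7, 0)
3. P is the midpoint of KA ⇒ P = (0, 1/2)
through Q parallel to PK: direction (0, 1/2); meets YW at E = (1, 4/3)
E = Y + t·(W−Y) with t = 10/3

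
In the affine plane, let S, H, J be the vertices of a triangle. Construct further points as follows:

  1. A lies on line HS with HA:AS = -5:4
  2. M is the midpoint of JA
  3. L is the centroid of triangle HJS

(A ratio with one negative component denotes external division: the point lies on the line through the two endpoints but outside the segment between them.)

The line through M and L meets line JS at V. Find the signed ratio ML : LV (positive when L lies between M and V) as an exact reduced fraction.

ML:LV = -7

Choose coordinates S = (0, 0), H = (1, 0), J = (0, 1).
1. A lies on line HS with HA:AS = -5:4 ⇒ A = (-4, 0)
2. M is the midpoint of JA ⇒ M = (-2, 1/2)
3. L is the centroid of triangle HJS ⇒ L = (1/3, 1/3)
line ML meets JS at V = (0, 5/14)
L = M + t·(V−M) with t = 7/6, so ML:LV = 7/6:-1/6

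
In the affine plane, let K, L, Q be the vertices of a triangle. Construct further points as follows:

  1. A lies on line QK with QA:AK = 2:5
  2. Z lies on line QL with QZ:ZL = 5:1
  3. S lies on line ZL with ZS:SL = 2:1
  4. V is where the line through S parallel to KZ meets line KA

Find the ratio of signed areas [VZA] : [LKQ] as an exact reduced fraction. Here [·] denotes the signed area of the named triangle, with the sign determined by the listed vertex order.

Work in coordinates with K = (0, 0), L = (1, 0), Q = (0, 1).
1. A lies on line QK with QA:AK = 2:5 ⇒ A = (0, 5/7)
2. Z lies on line QL with QZ:ZL = 5:1 ⇒ Z = (5/6, 1/6)
3. S lies on line ZL with ZS:SL = 2:1 ⇒ S = (17/18, 1/18)
4. V is where the line through S parallel to KZ meets line KA ⇒ V = (0, -2/15)
2·[VZA] = 89/126, 2·[LKQ] = -1
[VZA]:[LKQ] = 89/126:-1 = -89/126

[VZA]:[LKQ] = -89/126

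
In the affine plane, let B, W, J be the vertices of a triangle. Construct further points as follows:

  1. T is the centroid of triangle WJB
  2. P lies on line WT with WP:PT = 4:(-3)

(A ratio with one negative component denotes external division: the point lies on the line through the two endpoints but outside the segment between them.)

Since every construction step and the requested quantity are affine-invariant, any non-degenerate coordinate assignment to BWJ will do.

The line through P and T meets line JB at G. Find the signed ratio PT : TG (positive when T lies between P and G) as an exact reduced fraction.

Set B = (0, 0), W = (1, 0), J = (0, 1); any affine frame gives the same invariant.
1. T is the centroid of triangle WJB ⇒ T = (1/3, 1/3)
2. P lies on line WT with WP:PT = 4:(-3) ⇒ P = (-5/3, 4/3)
line PT meets JB at G = (0, 1/2)
T = P + t·(G−P) with t = 6/5, so PT:TG = 6/5:-1/5

PT:TG = -6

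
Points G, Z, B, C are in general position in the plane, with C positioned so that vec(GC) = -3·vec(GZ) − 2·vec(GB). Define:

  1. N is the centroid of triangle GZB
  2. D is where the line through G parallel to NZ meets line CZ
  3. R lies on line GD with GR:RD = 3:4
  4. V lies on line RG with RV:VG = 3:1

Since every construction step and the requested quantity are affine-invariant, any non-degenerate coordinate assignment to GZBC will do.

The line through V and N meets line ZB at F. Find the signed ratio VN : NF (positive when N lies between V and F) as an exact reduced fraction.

VN:NF = 215/112

Assign G = (0, 0), Z = (1, 0), B = (0, 1), C = (-3, -2) — the answer is frame-independent, so this choice is without loss of generality.
1. N is the centroid of triangle GZB ⇒ N = (1/3, 1/3)
2. D is where the line through G parallel to NZ meets line CZ ⇒ D = (1/2, -1/4)
3. R lies on line GD with GR:RD = 3:4 ⇒ R = (3/14, -3/28)
4. V lies on line RG with RV:VG = 3:1 ⇒ V = (3/56, -3/112)
line VN meets ZB at F = (103/215, 112/215)
N = V + t·(F−V) with t = 215/327, so VN:NF = 215/327:112/327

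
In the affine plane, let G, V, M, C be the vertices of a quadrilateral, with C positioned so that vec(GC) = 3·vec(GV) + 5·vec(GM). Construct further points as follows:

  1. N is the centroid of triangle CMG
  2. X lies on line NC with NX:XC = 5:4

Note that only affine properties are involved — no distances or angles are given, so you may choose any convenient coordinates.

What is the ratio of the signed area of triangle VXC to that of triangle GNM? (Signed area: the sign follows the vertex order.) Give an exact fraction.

[VXC]:[GNM] = -16/9

Work in coordinates with G = (0, 0), V = (1, 0), M = (0, 1), C = (3, 5).
1. N is the centroid of triangle CMG ⇒ N = (1, 2)
2. X lies on line NC with NX:XC = 5:4 ⇒ X = (19/9, 11/3)
2·[VXC] = -16/9, 2·[GNM] = 1
[VXC]:[GNM] = -16/9:1 = -16/9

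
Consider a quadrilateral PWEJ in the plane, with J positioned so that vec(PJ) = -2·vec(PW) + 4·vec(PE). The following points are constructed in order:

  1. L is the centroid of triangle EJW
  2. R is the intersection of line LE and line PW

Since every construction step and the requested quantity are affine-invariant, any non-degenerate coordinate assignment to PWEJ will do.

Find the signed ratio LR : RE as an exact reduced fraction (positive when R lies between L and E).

Work in coordinates with P = (0, 0), W = (1, 0), E = (0, 1), J = (-2, 4).
1. L is the centroid of triangle EJW ⇒ L = (-1/3, 5/3)
2. R is the intersection of line LE and line PW ⇒ R = (1/2, 0)
R = L + t·(E−L) with t = 5/2, so LR:RE = t:(1−t) = 5/2:-3/2

LR:RE = -5/3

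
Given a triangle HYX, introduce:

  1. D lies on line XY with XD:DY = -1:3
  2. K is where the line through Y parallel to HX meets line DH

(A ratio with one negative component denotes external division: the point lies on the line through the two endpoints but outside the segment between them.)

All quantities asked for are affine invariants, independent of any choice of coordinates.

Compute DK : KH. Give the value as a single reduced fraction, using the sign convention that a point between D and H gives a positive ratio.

DK:KH = -3/2

Assign H = (0, 0), Y = (1, 0), X = (0, 1) — the answer is frame-independent, so this choice is without loss of generality.
1. D lies on line XY with XD:DY = -1:3 ⇒ D = (-1/2, 3/2)
2. K is where the line through Y parallel to HX meets line DH ⇒ K = (1, -3)
K = D + t·(H−D) with t = 3, so DK:KH = t:(1−t) = 3:-2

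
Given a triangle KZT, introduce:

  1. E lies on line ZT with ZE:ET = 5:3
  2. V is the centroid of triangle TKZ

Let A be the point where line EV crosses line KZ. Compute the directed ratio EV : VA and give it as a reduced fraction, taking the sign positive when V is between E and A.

Assign K = (0, 0), Z = (1, 0), T = (0, 1) — the answer is frame-independent, so this choice is without loss of generality.
1. E lies on line ZT with ZE:ET = 5:3 ⇒ E = (3/8, 5/8)
2. V is the centroid of triangle TKZ ⇒ V = (1/3, 1/3)
line EV meets KZ at A = (2/7, 0)
V = E + t·(A−E) with t = 7/15, so EV:VA = 7/15:8/15

EV:VA = 7/8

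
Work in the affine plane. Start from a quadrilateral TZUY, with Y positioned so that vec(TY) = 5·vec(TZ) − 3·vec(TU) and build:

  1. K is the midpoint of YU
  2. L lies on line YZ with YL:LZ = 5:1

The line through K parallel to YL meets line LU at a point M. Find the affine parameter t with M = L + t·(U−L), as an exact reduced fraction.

t = 1/2

Assign T = (0, 0), Z = (1, 0), U = (0, 1), Y = (5, -3) — the answer is frame-independent, so this choice is without loss of generality.
1. K is the midpoint of YU ⇒ K = (5/2, -1)
2. L lies on line YZ with YL:LZ = 5:1 ⇒ L = (5/3, -1/2)
through K parallel to YL: direction (-10/3, 5/2); meets LU at M = (5/6, 1/4)
M = L + t·(U−L) with t = 1/2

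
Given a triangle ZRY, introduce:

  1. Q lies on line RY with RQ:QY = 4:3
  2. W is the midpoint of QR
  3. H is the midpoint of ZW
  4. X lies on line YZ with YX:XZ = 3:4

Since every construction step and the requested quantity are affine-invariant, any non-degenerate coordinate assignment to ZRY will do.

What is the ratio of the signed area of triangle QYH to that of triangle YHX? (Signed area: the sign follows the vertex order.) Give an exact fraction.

[QYH]:[YHX] = -7/5

Assign Z = (0, 0), R = (1, 0), Y = (0, 1) — the answer is frame-independent, so this choice is without loss of generality.
1. Q lies on line RY with RQ:QY = 4:3 ⇒ Q = (3/7, 4/7)
2. W is the midpoint of QR ⇒ W = (5/7, 2/7)
3. H is the midpoint of ZW ⇒ H = (5/14, 1/7)
4. X lies on line YZ with YX:XZ = 3:4 ⇒ X = (0, 4/7)
2·[QYH] = 3/14, 2·[YHX] = -15/98
[QYH]:[YHX] = 3/14:-15/98 = -7/5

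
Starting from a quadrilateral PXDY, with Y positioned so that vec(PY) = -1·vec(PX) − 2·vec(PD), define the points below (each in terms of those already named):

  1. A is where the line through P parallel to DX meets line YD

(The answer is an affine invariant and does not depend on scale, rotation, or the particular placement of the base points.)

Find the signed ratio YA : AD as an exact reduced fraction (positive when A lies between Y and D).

Work in coordinates with P = (0, 0), X = (1, 0), D = (0, 1), Y = (-1, -2).
1. A is where the line through P parallel to DX meets line YD ⇒ A = (-1/4, 1/4)
A = Y + t·(D−Y) with t = 3/4, so YA:AD = t:(1−t) = 3/4:1/4

YA:AD = 3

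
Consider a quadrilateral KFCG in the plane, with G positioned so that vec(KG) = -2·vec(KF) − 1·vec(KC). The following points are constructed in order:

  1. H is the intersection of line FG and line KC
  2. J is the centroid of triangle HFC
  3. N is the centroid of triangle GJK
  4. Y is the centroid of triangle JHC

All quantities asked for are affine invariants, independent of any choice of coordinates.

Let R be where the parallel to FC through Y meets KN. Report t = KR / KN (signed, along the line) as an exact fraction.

Assign K = (0, 0), F = (1, 0), C = (0, 1), G = (-2, -1) — the answer is frame-independent, so this choice is without loss of generality.
1. H is the intersection of line FG and line KC ⇒ H = (0, -1/3)
2. J is the centroid of triangle HFC ⇒ J = (1/3, 2/9)
3. N is the centroid of triangle GJK ⇒ N = (-5/9, -7/27)
4. Y is the centroid of triangle JHC ⇒ Y = (1/9, 8/27)
through Y parallel to FC: direction (-1, 1); meets KN at R = (5/18, 7/54)
R = K + t·(N−K) with t = -1/2

t = -1/2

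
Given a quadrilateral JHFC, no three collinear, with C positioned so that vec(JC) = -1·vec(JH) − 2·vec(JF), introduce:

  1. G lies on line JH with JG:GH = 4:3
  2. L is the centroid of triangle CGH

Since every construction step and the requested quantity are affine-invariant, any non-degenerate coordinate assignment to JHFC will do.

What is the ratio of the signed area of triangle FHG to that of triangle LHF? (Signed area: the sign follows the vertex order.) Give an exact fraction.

[FHG]:[LHF] = -9/31

Work in coordinates with J = (0, 0), H = (1, 0), F = (0, 1), C = (-1, -2).
1. G lies on line JH with JG:GH = 4:3 ⇒ G = (4/7, 0)
2. L is the centroid of triangle CGH ⇒ L = (4/21, -2/3)
2·[FHG] = -3/7, 2·[LHF] = 31/21
[FHG]:[LHF] = -3/7:31/21 = -9/31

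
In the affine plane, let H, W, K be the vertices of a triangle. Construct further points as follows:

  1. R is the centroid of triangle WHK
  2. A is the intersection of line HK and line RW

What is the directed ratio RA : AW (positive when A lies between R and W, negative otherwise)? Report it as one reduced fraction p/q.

RA:AW = -1/3

Choose coordinates H = (0, 0), W = (1, 0), K = (0, 1).
1. R is the centroid of triangle WHK ⇒ R = (1/3, 1/3)
2. A is the intersection of line HK and line RW ⇒ A = (0, 1/2)
A = R + t·(W−R) with t = -1/2, so RA:AW = t:(1−t) = -1/2:3/2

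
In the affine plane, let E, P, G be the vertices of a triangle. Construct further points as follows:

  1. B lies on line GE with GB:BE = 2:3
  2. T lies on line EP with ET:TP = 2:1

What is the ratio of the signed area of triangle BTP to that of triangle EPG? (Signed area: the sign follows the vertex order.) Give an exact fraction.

Choose coordinates E = (0, 0), P = (1, 0), G = (0, 1).
1. B lies on line GE with GB:BE = 2:3 ⇒ B = (0, 3/5)
2. T lies on line EP with ET:TP = 2:1 ⇒ T = (2/3, 0)
2·[BTP] = 1/5, 2·[EPG] = 1
[BTP]:[EPG] = 1/5:1 = 1/5

[BTP]:[EPG] = 1/5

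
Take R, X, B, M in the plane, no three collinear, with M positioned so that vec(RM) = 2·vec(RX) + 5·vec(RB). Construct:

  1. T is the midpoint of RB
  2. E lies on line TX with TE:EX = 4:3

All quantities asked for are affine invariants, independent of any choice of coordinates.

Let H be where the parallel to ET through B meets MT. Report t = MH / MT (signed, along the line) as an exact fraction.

Work in coordinates with R = (0, 0), X = (1, 0), B = (0, 1), M = (2, 5).
1. T is the midpoint of RB ⇒ T = (0, 1/2)
2. E lies on line TX with TE:EX = 4:3 ⇒ E = (4/7, 3/14)
through B parallel to ET: direction (-4/7, 2/7); meets MT at H = (2/11, 10/11)
H = M + t·(T−M) with t = 10/11

t = 10/11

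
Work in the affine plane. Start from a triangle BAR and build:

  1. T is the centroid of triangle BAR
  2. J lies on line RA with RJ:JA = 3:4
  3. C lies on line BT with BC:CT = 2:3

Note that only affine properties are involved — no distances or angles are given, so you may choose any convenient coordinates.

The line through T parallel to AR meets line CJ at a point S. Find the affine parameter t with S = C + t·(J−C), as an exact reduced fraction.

t = 6/11

Set B = (0, 0), A = (1, 0), R = (0, 1); any affine frame gives the same invariant.
1. T is the centroid of triangle BAR ⇒ T = (1/3, 1/3)
2. J lies on line RA with RJ:JA = 3:4 ⇒ J = (3/7, 4/7)
3. C lies on line BT with BC:CT = 2:3 ⇒ C = (2/15, 2/15)
through T parallel to AR: direction (-1, 1); meets CJ at S = (68/231, 86/231)
S = C + t·(J−C) with t = 6/11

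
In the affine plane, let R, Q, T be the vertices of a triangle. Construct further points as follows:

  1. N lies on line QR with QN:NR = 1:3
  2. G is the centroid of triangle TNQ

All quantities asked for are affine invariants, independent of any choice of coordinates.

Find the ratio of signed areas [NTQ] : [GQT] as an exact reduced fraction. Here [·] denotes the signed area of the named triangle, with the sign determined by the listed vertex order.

[NTQ]:[GQT] = -3

Work in coordinates with R = (0, 0), Q = (1, 0), T = (0, 1).
1. N lies on line QR with QN:NR = 1:3 ⇒ N = (3/4, 0)
2. G is the centroid of triangle TNQ ⇒ G = (7/12, 1/3)
2·[NTQ] = -1/4, 2·[GQT] = 1/12
[NTQ]:[GQT] = -1/4:1/12 = -3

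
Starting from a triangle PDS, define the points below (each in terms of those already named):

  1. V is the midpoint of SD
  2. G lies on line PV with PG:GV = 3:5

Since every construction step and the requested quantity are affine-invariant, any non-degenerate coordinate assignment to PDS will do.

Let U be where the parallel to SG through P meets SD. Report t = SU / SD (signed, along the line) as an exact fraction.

t = -3/10

Assign P = (0, 0), D = (1, 0), S = (0, 1) — the answer is frame-independent, so this choice is without loss of generality.
1. V is the midpoint of SD ⇒ V = (1/2, 1/2)
2. G lies on line PV with PG:GV = 3:5 ⇒ G = (3/16, 3/16)
through P parallel to SG: direction (3/16, -13/16); meets SD at U = (-3/10, 13/10)
U = S + t·(D−S) with t = -3/10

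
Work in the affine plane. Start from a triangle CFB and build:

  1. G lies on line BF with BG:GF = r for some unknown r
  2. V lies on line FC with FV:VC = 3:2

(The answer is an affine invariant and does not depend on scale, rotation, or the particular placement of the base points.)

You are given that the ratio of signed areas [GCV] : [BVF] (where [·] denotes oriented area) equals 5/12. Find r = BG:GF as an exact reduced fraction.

Set C = (0, 0), F = (1, 0), B = (0, 1); any affine frame gives the same invariant.
1. With BG:GF = r, write λ = r/(r+1) so G = B + λ·(F−B); G is affine-linear in λ
2. V lies on line FC with FV:VC = 3:2 ⇒ V = (2/5, 0)
Every point depending on G is an affine combination of G and λ-independent points, so each such coordinate is linear in λ; the λ² term in each signed area is a multiple of (F−B)×(F−B) = 0, so 2·[GCV] and 2·[BVF] are each linear in λ. Evaluating at λ=0 and λ=1:
  2·[GCV] = -2/5·λ + 2/5,   2·[BVF] = 3/5
So [GCV]:[BVF] = (-2/5·λ + 2/5) / (3/5). Setting this equal to 5/12:
  -2/5·λ + 2/5 = 5/12·(3/5)  ⇒  λ = 3/8
Then r = λ/(1−λ) = (3/8)/(5/8) = 3/5. Check: with r = 3/5, G = (3/8, 5/8) and [GCV]:[BVF] = 5/12 as required.

r = 3/5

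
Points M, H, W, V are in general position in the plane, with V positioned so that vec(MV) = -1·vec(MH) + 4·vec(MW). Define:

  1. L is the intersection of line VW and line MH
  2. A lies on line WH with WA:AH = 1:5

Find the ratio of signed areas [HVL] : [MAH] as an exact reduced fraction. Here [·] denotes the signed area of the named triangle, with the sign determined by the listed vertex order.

[HVL]:[MAH] = -16/5

Choose coordinates M = (0, 0), H = (1, 0), W = (0, 1), V = (-1, 4).
1. L is the intersection of line VW and line MH ⇒ L = (1/3, 0)
2. A lies on line WH with WA:AH = 1:5 ⇒ A = (1/6, 5/6)
2·[HVL] = 8/3, 2·[MAH] = -5/6
[HVL]:[MAH] = 8/3:-5/6 = -16/5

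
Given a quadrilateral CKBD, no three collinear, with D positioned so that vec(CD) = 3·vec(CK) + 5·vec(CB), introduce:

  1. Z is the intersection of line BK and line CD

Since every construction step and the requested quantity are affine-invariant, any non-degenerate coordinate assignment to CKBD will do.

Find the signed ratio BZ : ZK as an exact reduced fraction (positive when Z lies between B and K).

Assign C = (0, 0), K = (1, 0), B = (0, 1), D = (3, 5) — the answer is frame-independent, so this choice is without loss of generality.
1. Z is the intersection of line BK and line CD ⇒ Z = (3/8, 5/8)
Z = B + t·(K−B) with t = 3/8, so BZ:ZK = t:(1−t) = 3/8:5/8

BZ:ZK = 3/5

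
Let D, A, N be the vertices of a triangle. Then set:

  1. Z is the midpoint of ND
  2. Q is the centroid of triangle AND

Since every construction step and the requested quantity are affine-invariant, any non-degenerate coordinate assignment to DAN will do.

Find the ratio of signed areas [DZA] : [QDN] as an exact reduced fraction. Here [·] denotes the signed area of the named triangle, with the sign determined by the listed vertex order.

Choose coordinates D = (0, 0), A = (1, 0), N = (0, 1).
1. Z is the midpoint of ND ⇒ Z = (0, 1/2)
2. Q is the centroid of triangle AND ⇒ Q = (1/3, 1/3)
2·[DZA] = -1/2, 2·[QDN] = -1/3
[DZA]:[QDN] = -1/2:-1/3 = 3/2

[DZA]:[QDN] = 3/2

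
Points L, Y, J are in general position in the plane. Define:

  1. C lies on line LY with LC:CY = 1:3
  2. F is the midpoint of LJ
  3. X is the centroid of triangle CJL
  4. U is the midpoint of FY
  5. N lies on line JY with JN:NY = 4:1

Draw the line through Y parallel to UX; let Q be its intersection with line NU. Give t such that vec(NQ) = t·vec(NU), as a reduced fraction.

t = 16

Set L = (0, 0), Y = (1, 0), J = (0, 1); any affine frame gives the same invariant.
1. C lies on line LY with LC:CY = 1:3 ⇒ C = (1/4, 0)
2. F is the midpoint of LJ ⇒ F = (0, 1/2)
3. X is the centroid of triangle CJL ⇒ X = (1/12, 1/3)
4. U is the midpoint of FY ⇒ U = (1/2, 1/4)
5. N lies on line JY with JN:NY = 4:1 ⇒ N = (4/5, 1/5)
through Y parallel to UX: direction (-5/12, 1/12); meets NU at Q = (-4, 1)
Q = N + t·(U−N) with t = 16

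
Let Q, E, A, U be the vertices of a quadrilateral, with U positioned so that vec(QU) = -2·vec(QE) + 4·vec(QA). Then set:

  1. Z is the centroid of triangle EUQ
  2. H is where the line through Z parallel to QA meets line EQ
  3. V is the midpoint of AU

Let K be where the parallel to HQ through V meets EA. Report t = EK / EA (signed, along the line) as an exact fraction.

Choose coordinates Q = (0, 0), E = (1, 0), A = (0, 1), U = (-2, 4).
1. Z is the centroid of triangle EUQ ⇒ Z = (-1/3, 4/3)
2. H is where the line through Z parallel to QA meets line EQ ⇒ H = (-1/3, 0)
3. V is the midpoint of AU ⇒ V = (-1, 5/2)
through V parallel to HQ: direction (1/3, 0); meets EA at K = (-3/2, 5/2)
K = E + t·(A−E) with t = 5/2

t = 5/2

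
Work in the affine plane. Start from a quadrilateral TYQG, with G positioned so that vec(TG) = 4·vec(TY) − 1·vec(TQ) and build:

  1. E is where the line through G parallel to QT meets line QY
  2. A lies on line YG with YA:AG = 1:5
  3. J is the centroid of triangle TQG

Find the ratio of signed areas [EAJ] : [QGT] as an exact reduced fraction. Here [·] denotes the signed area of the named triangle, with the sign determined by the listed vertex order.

[EAJ]:[QGT] = -1/72

Assign T = (0, 0), Y = (1, 0), Q = (0, 1), G = (4, -1) — the answer is frame-independent, so this choice is without loss of generality.
1. E is where the line through G parallel to QT meets line QY ⇒ E = (4, -3)
2. A lies on line YG with YA:AG = 1:5 ⇒ A = (3/2, -1/6)
3. J is the centroid of triangle TQG ⇒ J = (4/3, 0)
2·[EAJ] = 1/18, 2·[QGT] = -4
[EAJ]:[QGT] = 1/18:-4 = -1/72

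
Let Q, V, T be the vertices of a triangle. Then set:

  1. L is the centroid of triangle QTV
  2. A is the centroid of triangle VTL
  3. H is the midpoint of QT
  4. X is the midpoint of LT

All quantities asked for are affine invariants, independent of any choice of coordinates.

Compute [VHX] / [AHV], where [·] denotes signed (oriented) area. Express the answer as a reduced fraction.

Set Q = (0, 0), V = (1, 0), T = (0, 1); any affine frame gives the same invariant.
1. L is the centroid of triangle QTV ⇒ L = (1/3, 1/3)
2. A is the centroid of triangle VTL ⇒ A = (4/9, 4/9)
3. H is the midpoint of QT ⇒ H = (0, 1/2)
4. X is the midpoint of LT ⇒ X = (1/6, 2/3)
2·[VHX] = -1/4, 2·[AHV] = 1/6
[VHX]:[AHV] = -1/4:1/6 = -3/2

[VHX]:[AHV] = -3/2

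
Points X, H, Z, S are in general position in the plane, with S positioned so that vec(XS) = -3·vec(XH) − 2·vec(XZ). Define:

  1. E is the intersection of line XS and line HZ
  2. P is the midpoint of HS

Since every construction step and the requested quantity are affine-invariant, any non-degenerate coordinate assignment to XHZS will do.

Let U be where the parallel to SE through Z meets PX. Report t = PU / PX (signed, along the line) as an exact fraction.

Choose coordinates X = (0, 0), H = (1, 0), Z = (0, 1), S = (-3, -2).
1. E is the intersection of line XS and line HZ ⇒ E = (3/5, 2/5)
2. P is the midpoint of HS ⇒ P = (-1, -1)
through Z parallel to SE: direction (18/5, 12/5); meets PX at U = (3, 3)
U = P + t·(X−P) with t = 4

t = 4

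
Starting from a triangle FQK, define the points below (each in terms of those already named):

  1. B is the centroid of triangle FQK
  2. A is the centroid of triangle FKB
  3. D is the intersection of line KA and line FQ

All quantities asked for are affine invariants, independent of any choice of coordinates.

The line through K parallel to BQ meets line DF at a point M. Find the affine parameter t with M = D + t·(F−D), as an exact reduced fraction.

Assign F = (0, 0), Q = (1, 0), K = (0, 1) — the answer is frame-independent, so this choice is without loss of generality.
1. B is the centroid of triangle FQK ⇒ B = (1/3, 1/3)
2. A is the centroid of triangle FKB ⇒ A = (1/9, 4/9)
3. D is the intersection of line KA and line FQ ⇒ D = (1/5, 0)
through K parallel to BQ: direction (2/3, -1/3); meets DF at M = (2, 0)
M = D + t·(F−D) with t = -9

t = -9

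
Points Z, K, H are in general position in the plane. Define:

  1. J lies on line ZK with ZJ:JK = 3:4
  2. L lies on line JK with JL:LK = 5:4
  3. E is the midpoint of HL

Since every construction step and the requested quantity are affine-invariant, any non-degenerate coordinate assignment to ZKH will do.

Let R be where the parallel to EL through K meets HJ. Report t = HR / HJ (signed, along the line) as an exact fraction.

Assign Z = (0, 0), K = (1, 0), H = (0, 1) — the answer is frame-independent, so this choice is without loss of generality.
1. J lies on line ZK with ZJ:JK = 3:4 ⇒ J = (3/7, 0)
2. L lies on line JK with JL:LK = 5:4 ⇒ L = (47/63, 0)
3. E is the midpoint of HL ⇒ E = (47/126, 1/2)
through K parallel to EL: direction (47/126, -1/2); meets HJ at R = (-12/35, 9/5)
R = H + t·(J−H) with t = -4/5

t = -4/5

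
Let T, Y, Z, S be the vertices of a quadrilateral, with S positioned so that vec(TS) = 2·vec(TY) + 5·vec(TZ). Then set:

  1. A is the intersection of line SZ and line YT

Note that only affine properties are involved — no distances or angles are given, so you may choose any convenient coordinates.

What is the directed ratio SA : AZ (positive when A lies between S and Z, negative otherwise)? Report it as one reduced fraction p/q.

Choose coordinates T = (0, 0), Y = (1, 0), Z = (0, 1), S = (2, 5).
1. A is the intersection of line SZ and line YT ⇒ A = (-1/2, 0)
A = S + t·(Z−S) with t = 5/4, so SA:AZ = t:(1−t) = 5/4:-1/4

SA:AZ = -5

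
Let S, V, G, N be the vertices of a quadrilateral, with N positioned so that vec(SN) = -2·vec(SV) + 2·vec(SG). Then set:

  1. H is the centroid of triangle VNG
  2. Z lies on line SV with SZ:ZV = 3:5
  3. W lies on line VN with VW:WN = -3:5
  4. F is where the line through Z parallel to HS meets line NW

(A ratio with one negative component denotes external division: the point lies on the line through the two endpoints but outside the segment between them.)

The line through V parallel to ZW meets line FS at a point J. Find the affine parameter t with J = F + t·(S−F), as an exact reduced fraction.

Assign S = (0, 0), V = (1, 0), G = (0, 1), N = (-2, 2) — the answer is frame-independent, so this choice is without loss of generality.
1. H is the centroid of triangle VNG ⇒ H = (-1/3, 1)
2. Z lies on line SV with SZ:ZV = 3:5 ⇒ Z = (3/8, 0)
3. W lies on line VN with VW:WN = -3:5 ⇒ W = (11/2, -3)
4. F is where the line through Z parallel to HS meets line NW ⇒ F = (11/56, 15/28)
through V parallel to ZW: direction (41/8, -3); meets FS at J = (44/249, 40/83)
J = F + t·(S−F) with t = 25/249

t = 25/249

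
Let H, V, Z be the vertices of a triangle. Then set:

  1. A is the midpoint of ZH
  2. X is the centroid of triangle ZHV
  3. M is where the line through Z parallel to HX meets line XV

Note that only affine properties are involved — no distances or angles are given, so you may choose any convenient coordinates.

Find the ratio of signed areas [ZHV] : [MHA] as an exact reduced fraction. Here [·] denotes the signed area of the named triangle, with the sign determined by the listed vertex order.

[ZHV]:[MHA] = 6

Choose coordinates H = (0, 0), V = (1, 0), Z = (0, 1).
1. A is the midpoint of ZH ⇒ A = (0, 1/2)
2. X is the centroid of triangle ZHV ⇒ X = (1/3, 1/3)
3. M is where the line through Z parallel to HX meets line XV ⇒ M = (-1/3, 2/3)
2·[ZHV] = 1, 2·[MHA] = 1/6
[ZHV]:[MHA] = 1:1/6 = 6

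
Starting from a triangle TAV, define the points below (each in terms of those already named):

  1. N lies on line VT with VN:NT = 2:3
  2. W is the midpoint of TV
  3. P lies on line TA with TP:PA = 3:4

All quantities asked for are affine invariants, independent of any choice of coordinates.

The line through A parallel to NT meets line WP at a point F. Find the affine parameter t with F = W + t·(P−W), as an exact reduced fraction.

Work in coordinates with T = (0, 0), A = (1, 0), V = (0, 1).
1. N lies on line VT with VN:NT = 2:3 ⇒ N = (0, 3/5)
2. W is the midpoint of TV ⇒ W = (0, 1/2)
3. P lies on line TA with TP:PA = 3:4 ⇒ P = (3/7, 0)
through A parallel to NT: direction (0, -3/5); meets WP at F = (1, -2/3)
F = W + t·(P−W) with t = 7/3

t = 7/3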